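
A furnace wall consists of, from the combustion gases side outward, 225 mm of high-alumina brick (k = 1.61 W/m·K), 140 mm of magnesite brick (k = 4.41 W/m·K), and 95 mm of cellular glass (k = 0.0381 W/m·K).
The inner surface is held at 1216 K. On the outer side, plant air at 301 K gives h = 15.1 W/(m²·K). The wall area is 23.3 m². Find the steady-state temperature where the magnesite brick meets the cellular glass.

Series thermal resistances:
R_high-alumina brick = L/(kA) = 0.225/(1.61×23.3) = 0.005998 K/W
R_magnesite brick = L/(kA) = 0.14/(4.41×23.3) = 0.001362 K/W
R_cellular glass = L/(kA) = 0.095/(0.0381×23.3) = 0.107 K/W
R_outer film = 1/(h_o·A) = 1/(15.1×23.3) = 0.002842 K/W
R_total = 0.1172 K/W;  Q = ΔT/R_total = 915/0.1172 = 7806 W
T_interface = T_inner − Q·ΣR(inner→interface) = 1216 − 7810×0.00736

T ≈ 1160 K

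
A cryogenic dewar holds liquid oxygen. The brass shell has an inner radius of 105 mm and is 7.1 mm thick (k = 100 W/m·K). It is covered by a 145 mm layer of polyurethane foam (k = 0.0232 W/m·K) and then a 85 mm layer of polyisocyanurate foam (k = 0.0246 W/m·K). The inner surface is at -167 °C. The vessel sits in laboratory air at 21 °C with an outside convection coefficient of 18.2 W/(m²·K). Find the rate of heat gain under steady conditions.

Q ≈ 9.21 W

Radial (spherical) resistances in series:
R_brass shell = (1/0.105 − 1/0.1121)/(4π×100) = 4.8×10^-4 K/W
R_polyurethane foam = (1/0.1121 − 1/0.2571)/(4π×0.0232) = 17.26 K/W
R_polyisocyanurate foam = (1/0.2571 − 1/0.3421)/(4π×0.0246) = 3.126 K/W
R_outer film = 1/(h·4πr_o²) = 1/(18.2×4π×0.3421²) = 0.03736 K/W
R_total = 20.42 K/W
Q = ΔT/R_total = 188/20.42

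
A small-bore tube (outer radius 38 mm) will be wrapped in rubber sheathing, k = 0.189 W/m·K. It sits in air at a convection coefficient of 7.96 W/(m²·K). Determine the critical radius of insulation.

For a cylinder r_cr = k/h = 0.189/7.96
r_cr = 23.7 mm; since the bare radius (38 mm) is above r_cr, any added insulation will reduce heat loss.

r_cr ≈ 23.7 mm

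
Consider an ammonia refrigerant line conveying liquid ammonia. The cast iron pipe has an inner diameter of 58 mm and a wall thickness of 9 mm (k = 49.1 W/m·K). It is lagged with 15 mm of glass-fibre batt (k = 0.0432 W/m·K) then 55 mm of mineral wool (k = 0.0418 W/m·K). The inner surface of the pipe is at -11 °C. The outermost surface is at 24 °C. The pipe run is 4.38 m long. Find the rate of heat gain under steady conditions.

Q ≈ 38.9 W

Per-layer cylindrical resistances, series-summed:
R_cast iron pipe wall = ln(38/29)/(2π×49.1×4.38) = 2×10^-4 K/W
R_glass-fibre batt = ln(53/38)/(2π×0.0432×4.38) = 0.2798 K/W
R_mineral wool = ln(108/53)/(2π×0.0418×4.38) = 0.6188 K/W
R_total = 0.8989 K/W
Q = ΔT/R_total = 35/0.8989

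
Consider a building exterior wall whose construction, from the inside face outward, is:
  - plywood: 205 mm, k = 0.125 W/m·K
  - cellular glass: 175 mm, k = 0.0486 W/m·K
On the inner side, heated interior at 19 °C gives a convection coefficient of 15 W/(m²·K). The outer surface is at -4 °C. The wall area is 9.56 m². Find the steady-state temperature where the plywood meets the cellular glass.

T ≈ 11.6 °C

Thermal resistances in series:
R_inner film = 1/(h_i·A) = 1/(15×9.56) = 0.006974 K/W
R_plywood = L/(kA) = 0.205/(0.125×9.56) = 0.1715 K/W
R_cellular glass = L/(kA) = 0.175/(0.0486×9.56) = 0.3767 K/W
R_total = 0.5552 K/W;  Q = ΔT/R_total = 23/0.5552 = 41.43 W
T_interface = T_inner − Q·ΣR(inner→interface) = 19 − 41.4×0.1785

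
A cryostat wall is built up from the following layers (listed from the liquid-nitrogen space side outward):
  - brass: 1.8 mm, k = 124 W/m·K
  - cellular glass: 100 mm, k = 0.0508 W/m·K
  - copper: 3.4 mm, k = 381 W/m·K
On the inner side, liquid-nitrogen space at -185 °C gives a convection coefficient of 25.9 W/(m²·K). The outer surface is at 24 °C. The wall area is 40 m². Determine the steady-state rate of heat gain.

Thermal resistances in series:
R_inner film = 1/(h_i·A) = 1/(25.9×40) = 9.653×10^-4 K/W
R_brass = L/(kA) = 0.0018/(124×40) = 3.629×10^-7 K/W
R_cellular glass = L/(kA) = 0.1/(0.0508×40) = 0.04921 K/W
R_copper = L/(kA) = 0.0034/(381×40) = 2.231×10^-7 K/W
R_total = 0.05018 K/W
Q = ΔT / R_total = 209 / 0.05018

Q ≈ 4170 W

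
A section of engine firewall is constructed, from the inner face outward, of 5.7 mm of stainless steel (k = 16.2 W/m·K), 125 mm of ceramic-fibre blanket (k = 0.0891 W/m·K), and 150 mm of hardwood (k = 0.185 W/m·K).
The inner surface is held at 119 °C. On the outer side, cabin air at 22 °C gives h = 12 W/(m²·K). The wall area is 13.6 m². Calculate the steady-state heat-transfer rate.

Q ≈ 574 W

Series thermal resistances:
R_stainless steel = L/(kA) = 0.0057/(16.2×13.6) = 2.587×10^-5 K/W
R_ceramic-fibre blanket = L/(kA) = 0.125/(0.0891×13.6) = 0.1032 K/W
R_hardwood = L/(kA) = 0.15/(0.185×13.6) = 0.05962 K/W
R_outer film = 1/(h_o·A) = 1/(12×13.6) = 0.006127 K/W
R_total = 0.1689 K/W
Q = ΔT / R_total = 97 / 0.1689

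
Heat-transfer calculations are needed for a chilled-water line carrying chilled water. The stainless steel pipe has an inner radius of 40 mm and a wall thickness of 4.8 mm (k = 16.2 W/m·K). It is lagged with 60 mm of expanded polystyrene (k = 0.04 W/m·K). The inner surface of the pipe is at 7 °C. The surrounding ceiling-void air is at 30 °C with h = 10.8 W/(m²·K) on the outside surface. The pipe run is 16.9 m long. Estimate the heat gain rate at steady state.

Treating each annulus and film as a series resistance:
R_stainless steel pipe wall = ln(44.8/40)/(2π×16.2×16.9) = 6.588×10^-5 K/W
R_expanded polystyrene = ln(104.8/44.8)/(2π×0.04×16.9) = 0.2001 K/W
R_outer film = 1/(h_o·2πr_oL) = 1/(10.8×2π×0.1048×16.9) = 0.00832 K/W
R_total = 0.2085 K/W
Q = ΔT/R_total = 23/0.2085

Q ≈ 110 W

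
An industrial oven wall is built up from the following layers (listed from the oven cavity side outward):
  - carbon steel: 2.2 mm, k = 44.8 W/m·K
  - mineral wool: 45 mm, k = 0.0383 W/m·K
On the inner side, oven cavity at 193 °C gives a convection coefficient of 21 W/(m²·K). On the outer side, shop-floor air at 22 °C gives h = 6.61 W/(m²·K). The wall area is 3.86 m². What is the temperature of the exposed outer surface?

Thermal resistances in series:
R_inner film = 1/(h_i·A) = 1/(21×3.86) = 0.01234 K/W
R_carbon steel = L/(kA) = 0.0022/(44.8×3.86) = 1.272×10^-5 K/W
R_mineral wool = L/(kA) = 0.045/(0.0383×3.86) = 0.3044 K/W
R_outer film = 1/(h_o·A) = 1/(6.61×3.86) = 0.03919 K/W
R_total = 0.3559 K/W;  Q = ΔT/R_total = 171/0.3559 = 480.4 W
T_interface = T_inner − Q·ΣR(inner→interface) = 193 − 480×0.3167

T ≈ 40.8 °C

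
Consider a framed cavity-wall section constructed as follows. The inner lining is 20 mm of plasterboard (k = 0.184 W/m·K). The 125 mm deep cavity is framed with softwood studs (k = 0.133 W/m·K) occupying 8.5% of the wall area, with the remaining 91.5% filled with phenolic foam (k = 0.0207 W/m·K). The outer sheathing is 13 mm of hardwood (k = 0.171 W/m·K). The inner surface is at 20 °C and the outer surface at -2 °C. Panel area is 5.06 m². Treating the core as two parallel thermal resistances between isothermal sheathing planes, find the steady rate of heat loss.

Q ≈ 25.8 W

Sheathing layers in series; stud and cavity paths in parallel between them.
R_inner = 0.02/(0.184×5.06) = 0.02148 K/W
R_stud  = 0.125/(0.133×0.085×5.06) = 2.185 K/W
R_cav   = 0.125/(0.0207×0.915×5.06) = 1.304 K/W
1/R_core = 1/R_stud + 1/R_cav → R_core = 0.8168 K/W
R_outer = 0.013/(0.171×5.06) = 0.01502 K/W
R_total = 0.8533 K/W
Q = ΔT/R_total = 22/0.8533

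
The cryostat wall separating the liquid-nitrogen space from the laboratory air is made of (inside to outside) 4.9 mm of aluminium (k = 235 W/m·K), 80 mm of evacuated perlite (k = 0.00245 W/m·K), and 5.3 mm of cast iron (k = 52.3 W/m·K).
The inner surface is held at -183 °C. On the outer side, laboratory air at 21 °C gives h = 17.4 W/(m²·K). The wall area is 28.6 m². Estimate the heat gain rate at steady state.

Model the wall as resistances in series:
R_aluminium = L/(kA) = 0.0049/(235×28.6) = 7.291×10^-7 K/W
R_evacuated perlite = L/(kA) = 0.08/(0.00245×28.6) = 1.142 K/W
R_cast iron = L/(kA) = 0.0053/(52.3×28.6) = 3.543×10^-6 K/W
R_outer film = 1/(h_o·A) = 1/(17.4×28.6) = 0.002009 K/W
R_total = 1.144 K/W
Q = ΔT / R_total = 204 / 1.144

Q ≈ 178 W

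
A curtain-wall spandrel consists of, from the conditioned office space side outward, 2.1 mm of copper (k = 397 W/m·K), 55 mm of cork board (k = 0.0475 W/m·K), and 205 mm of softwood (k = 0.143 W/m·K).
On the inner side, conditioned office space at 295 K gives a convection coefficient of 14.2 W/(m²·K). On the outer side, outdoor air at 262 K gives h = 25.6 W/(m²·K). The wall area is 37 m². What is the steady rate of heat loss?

Q ≈ 452 W

Model the wall as resistances in series:
R_inner film = 1/(h_i·A) = 1/(14.2×37) = 0.001903 K/W
R_copper = L/(kA) = 0.0021/(397×37) = 1.43×10^-7 K/W
R_cork board = L/(kA) = 0.055/(0.0475×37) = 0.03129 K/W
R_softwood = L/(kA) = 0.205/(0.143×37) = 0.03875 K/W
R_outer film = 1/(h_o·A) = 1/(25.6×37) = 0.001056 K/W
R_total = 0.073 K/W
Q = ΔT / R_total = 33 / 0.073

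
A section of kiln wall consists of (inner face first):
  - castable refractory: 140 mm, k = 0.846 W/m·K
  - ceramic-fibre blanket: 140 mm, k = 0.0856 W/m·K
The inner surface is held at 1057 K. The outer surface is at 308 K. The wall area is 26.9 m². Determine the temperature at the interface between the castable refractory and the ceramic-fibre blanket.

T ≈ 988 K

Treating each layer as a thermal resistance in series:
R_castable refractory = L/(kA) = 0.14/(0.846×26.9) = 0.006152 K/W
R_ceramic-fibre blanket = L/(kA) = 0.14/(0.0856×26.9) = 0.0608 K/W
R_total = 0.06695 K/W;  Q = ΔT/R_total = 749/0.06695 = 11190 W
T_interface = T_inner − Q·ΣR(inner→interface) = 1057 − 11200×0.006152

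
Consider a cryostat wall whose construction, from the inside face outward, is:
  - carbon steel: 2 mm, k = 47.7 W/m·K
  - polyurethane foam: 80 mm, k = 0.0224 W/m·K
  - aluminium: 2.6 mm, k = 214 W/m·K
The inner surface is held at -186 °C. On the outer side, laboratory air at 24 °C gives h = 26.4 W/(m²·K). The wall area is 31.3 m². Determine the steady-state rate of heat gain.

Model the wall as resistances in series:
R_carbon steel = L/(kA) = 0.002/(47.7×31.3) = 1.34×10^-6 K/W
R_polyurethane foam = L/(kA) = 0.08/(0.0224×31.3) = 0.1141 K/W
R_aluminium = L/(kA) = 0.0026/(214×31.3) = 3.882×10^-7 K/W
R_outer film = 1/(h_o·A) = 1/(26.4×31.3) = 0.00121 K/W
R_total = 0.1153 K/W
Q = ΔT / R_total = 210 / 0.1153

Q ≈ 1820 W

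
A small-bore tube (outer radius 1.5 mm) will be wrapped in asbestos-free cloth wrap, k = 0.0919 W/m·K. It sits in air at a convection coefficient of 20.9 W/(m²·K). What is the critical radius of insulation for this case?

r_cr ≈ 4.4 mm

For a cylinder r_cr = k/h = 0.0919/20.9
r_cr = 4.4 mm; since the bare radius (1.5 mm) is below r_cr, adding a thin layer of insulation will *increase* heat loss.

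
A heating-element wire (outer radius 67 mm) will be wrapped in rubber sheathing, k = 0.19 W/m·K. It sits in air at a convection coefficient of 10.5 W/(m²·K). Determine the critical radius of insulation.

r_cr ≈ 18.1 mm

For a cylinder r_cr = k/h = 0.19/10.5
r_cr = 18.1 mm; since the bare radius (67 mm) is above r_cr, any added insulation will reduce heat loss.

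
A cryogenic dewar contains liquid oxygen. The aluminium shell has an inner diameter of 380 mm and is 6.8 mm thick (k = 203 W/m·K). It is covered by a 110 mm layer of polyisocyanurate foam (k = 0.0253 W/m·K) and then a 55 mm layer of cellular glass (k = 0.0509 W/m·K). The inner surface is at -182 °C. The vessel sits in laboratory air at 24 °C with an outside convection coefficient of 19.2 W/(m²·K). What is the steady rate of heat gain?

Q ≈ 31.5 W

Radial (spherical) resistances in series:
R_aluminium shell = (1/0.19 − 1/0.1968)/(4π×203) = 7.129×10^-5 K/W
R_polyisocyanurate foam = (1/0.1968 − 1/0.3068)/(4π×0.0253) = 5.73 K/W
R_cellular glass = (1/0.3068 − 1/0.3618)/(4π×0.0509) = 0.7747 K/W
R_outer film = 1/(h·4πr_o²) = 1/(19.2×4π×0.3618²) = 0.03166 K/W
R_total = 6.537 K/W
Q = ΔT/R_total = 206/6.537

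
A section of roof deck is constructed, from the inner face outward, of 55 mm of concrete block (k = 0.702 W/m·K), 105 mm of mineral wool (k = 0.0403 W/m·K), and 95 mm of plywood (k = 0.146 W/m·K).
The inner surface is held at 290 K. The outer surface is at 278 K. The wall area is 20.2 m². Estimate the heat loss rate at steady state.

Treating each layer as a thermal resistance in series:
R_concrete block = L/(kA) = 0.055/(0.702×20.2) = 0.003879 K/W
R_mineral wool = L/(kA) = 0.105/(0.0403×20.2) = 0.129 K/W
R_plywood = L/(kA) = 0.095/(0.146×20.2) = 0.03221 K/W
R_total = 0.1651 K/W
Q = ΔT / R_total = 12 / 0.1651

Q ≈ 72.7 W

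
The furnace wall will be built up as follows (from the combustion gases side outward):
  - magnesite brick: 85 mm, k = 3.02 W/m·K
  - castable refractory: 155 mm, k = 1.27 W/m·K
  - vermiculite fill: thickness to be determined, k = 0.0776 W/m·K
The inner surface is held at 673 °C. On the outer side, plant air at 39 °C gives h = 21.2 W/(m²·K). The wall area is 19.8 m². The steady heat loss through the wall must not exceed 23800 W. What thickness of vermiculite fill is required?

L ≈ 25.6 mm

Model the wall as resistances in series:
R_magnesite brick = L/(kA) = 0.085/(3.02×19.8) = 0.001421 K/W
R_castable refractory = L/(kA) = 0.155/(1.27×19.8) = 0.006164 K/W
R_outer film = 1/(h_o·A) = 1/(21.2×19.8) = 0.002382 K/W
Sum of the known resistances R_other = 0.009968 K/W
Required total resistance R_tot = ΔT/Q_allow = 634/23800 = 0.02664 K/W
R_vermiculite fill = R_tot − R_other = 0.01667 K/W
L = R·k·A = 0.01667×0.0776×19.8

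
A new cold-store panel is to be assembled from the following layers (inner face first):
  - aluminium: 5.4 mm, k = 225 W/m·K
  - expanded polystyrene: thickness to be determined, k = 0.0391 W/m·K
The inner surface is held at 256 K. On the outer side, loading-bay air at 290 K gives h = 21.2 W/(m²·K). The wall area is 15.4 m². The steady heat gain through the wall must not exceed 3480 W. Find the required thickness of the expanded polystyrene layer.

L ≈ 4.04 mm

Thermal resistances in series:
R_aluminium = L/(kA) = 0.0054/(225×15.4) = 1.558×10^-6 K/W
R_outer film = 1/(h_o·A) = 1/(21.2×15.4) = 0.003063 K/W
Sum of the known resistances R_other = 0.003065 K/W
Required total resistance R_tot = ΔT/Q_allow = 34/3480 = 0.00977 K/W
R_expanded polystyrene = R_tot − R_other = 0.006706 K/W
L = R·k·A = 0.006706×0.0391×15.4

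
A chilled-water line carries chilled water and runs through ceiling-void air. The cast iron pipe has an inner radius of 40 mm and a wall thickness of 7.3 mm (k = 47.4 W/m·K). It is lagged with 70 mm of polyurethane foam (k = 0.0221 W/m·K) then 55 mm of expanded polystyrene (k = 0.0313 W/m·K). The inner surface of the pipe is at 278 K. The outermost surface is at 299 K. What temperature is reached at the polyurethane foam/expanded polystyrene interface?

T ≈ 294 K

Treating each annulus and film as a series resistance:
R_cast iron pipe wall = ln(47.3/40)/(2π×47.4×1) = 5.629×10^-4 K/W
R_polyurethane foam = ln(117.3/47.3)/(2π×0.0221×1) = 6.541 K/W
R_expanded polystyrene = ln(172.3/117.3)/(2π×0.0313×1) = 1.955 K/W
R_total = 8.496 K/W
Q = ΔT/R_total = 21/8.496
Q = 2.47 W/m
T_interface = T_inner + Q·ΣR(inner→interface) = 278 + 2.47×6.541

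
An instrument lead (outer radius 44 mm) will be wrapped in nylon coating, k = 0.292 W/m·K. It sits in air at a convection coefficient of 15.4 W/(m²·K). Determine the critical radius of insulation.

r_cr ≈ 19 mm

For a cylinder r_cr = k/h = 0.292/15.4
r_cr = 19 mm; since the bare radius (44 mm) is above r_cr, any added insulation will reduce heat loss.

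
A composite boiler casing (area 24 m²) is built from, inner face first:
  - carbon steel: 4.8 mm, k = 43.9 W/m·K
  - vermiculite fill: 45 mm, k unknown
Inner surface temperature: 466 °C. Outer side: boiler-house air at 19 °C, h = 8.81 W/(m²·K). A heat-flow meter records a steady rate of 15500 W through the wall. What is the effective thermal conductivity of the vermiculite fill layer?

Series thermal resistances:
R_carbon steel = L/(kA) = 0.0048/(43.9×24) = 4.556×10^-6 K/W
R_outer film = 1/(h_o·A) = 1/(8.81×24) = 0.004729 K/W
Sum of known resistances R_other = 0.004734 K/W
Total R = ΔT/Q = 447/15500 = 0.02884 K/W
R_vermiculite fill = R_total − R_other = 0.0241 K/W
k = L/(R·A) = 0.045/(0.0241×24)

k ≈ 0.0778 W/(m·K)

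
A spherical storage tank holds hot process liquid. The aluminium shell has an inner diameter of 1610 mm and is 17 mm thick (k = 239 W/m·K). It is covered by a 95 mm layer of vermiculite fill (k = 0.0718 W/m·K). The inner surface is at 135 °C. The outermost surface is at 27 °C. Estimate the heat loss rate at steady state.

Q ≈ 773 W

Radial (spherical) resistances in series:
R_aluminium shell = (1/0.805 − 1/0.822)/(4π×239) = 8.554×10^-6 K/W
R_vermiculite fill = (1/0.822 − 1/0.917)/(4π×0.0718) = 0.1397 K/W
R_total = 0.1397 K/W
Q = ΔT/R_total = 108/0.1397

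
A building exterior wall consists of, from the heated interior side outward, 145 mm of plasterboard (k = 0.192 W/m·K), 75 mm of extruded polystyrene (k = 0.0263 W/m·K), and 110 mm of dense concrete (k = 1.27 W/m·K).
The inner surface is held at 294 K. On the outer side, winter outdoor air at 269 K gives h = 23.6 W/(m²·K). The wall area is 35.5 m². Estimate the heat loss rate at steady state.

Series thermal resistances:
R_plasterboard = L/(kA) = 0.145/(0.192×35.5) = 0.02127 K/W
R_extruded polystyrene = L/(kA) = 0.075/(0.0263×35.5) = 0.08033 K/W
R_dense concrete = L/(kA) = 0.11/(1.27×35.5) = 0.00244 K/W
R_outer film = 1/(h_o·A) = 1/(23.6×35.5) = 0.001194 K/W
R_total = 0.1052 K/W
Q = ΔT / R_total = 25 / 0.1052

Q ≈ 238 W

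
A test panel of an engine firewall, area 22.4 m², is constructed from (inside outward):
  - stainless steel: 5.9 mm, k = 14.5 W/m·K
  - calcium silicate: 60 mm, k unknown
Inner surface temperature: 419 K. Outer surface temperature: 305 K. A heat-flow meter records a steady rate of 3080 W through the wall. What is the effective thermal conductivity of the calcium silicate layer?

Thermal resistances in series:
R_stainless steel = L/(kA) = 0.0059/(14.5×22.4) = 1.817×10^-5 K/W
Sum of known resistances R_other = 1.817×10^-5 K/W
Total R = ΔT/Q = 114/3080 = 0.03701 K/W
R_calcium silicate = R_total − R_other = 0.03699 K/W
k = L/(R·A) = 0.06/(0.03699×22.4)

k ≈ 0.0724 W/(m·K)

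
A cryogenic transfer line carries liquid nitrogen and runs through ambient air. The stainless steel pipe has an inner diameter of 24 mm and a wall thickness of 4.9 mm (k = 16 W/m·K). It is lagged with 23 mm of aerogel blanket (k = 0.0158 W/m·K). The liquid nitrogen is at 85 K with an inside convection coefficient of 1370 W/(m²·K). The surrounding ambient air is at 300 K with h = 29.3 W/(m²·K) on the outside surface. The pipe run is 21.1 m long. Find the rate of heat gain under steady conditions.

Treating each annulus and film as a series resistance:
R_inner film = 1/(h_i·2πr₁L) = 1/(1370×2π×0.012×21.1) = 4.588×10^-4 K/W
R_stainless steel pipe wall = ln(16.9/12)/(2π×16×21.1) = 1.614×10^-4 K/W
R_aerogel blanket = ln(39.9/16.9)/(2π×0.0158×21.1) = 0.4101 K/W
R_outer film = 1/(h_o·2πr_oL) = 1/(29.3×2π×0.0399×21.1) = 0.006452 K/W
R_total = 0.4172 K/W
Q = ΔT/R_total = 215/0.4172

Q ≈ 515 W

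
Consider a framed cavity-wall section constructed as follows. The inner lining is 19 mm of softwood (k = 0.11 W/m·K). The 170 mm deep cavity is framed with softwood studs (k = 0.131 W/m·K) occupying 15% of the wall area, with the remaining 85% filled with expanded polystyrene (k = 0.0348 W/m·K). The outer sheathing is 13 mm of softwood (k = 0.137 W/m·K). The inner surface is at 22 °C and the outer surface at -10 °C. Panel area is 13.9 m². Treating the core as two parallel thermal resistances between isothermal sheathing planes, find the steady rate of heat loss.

Sheathing layers in series; stud and cavity paths in parallel between them.
R_inner = 0.019/(0.11×13.9) = 0.01243 K/W
R_stud  = 0.17/(0.131×0.15×13.9) = 0.6224 K/W
R_cav   = 0.17/(0.0348×0.85×13.9) = 0.4135 K/W
1/R_core = 1/R_stud + 1/R_cav → R_core = 0.2484 K/W
R_outer = 0.013/(0.137×13.9) = 0.006827 K/W
R_total = 0.2677 K/W
Q = ΔT/R_total = 32/0.2677

Q ≈ 120 W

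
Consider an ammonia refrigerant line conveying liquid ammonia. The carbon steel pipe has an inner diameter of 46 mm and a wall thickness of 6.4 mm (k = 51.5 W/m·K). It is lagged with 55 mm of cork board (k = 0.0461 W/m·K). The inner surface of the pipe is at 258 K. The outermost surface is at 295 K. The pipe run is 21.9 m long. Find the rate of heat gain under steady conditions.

Treating each annulus and film as a series resistance:
R_carbon steel pipe wall = ln(29.4/23)/(2π×51.5×21.9) = 3.464×10^-5 K/W
R_cork board = ln(84.4/29.4)/(2π×0.0461×21.9) = 0.1662 K/W
R_total = 0.1663 K/W
Q = ΔT/R_total = 37/0.1663

Q ≈ 223 W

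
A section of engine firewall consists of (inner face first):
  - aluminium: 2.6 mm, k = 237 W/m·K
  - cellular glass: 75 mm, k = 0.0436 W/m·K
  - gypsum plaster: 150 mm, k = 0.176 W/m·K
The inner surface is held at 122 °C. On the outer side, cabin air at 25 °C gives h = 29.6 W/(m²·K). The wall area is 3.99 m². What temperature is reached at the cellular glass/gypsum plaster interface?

T ≈ 58 °C

Treating each layer as a thermal resistance in series:
R_aluminium = L/(kA) = 0.0026/(237×3.99) = 2.749×10^-6 K/W
R_cellular glass = L/(kA) = 0.075/(0.0436×3.99) = 0.4311 K/W
R_gypsum plaster = L/(kA) = 0.15/(0.176×3.99) = 0.2136 K/W
R_outer film = 1/(h_o·A) = 1/(29.6×3.99) = 0.008467 K/W
R_total = 0.6532 K/W;  Q = ΔT/R_total = 97/0.6532 = 148.5 W
T_interface = T_inner − Q·ΣR(inner→interface) = 122 − 149×0.4311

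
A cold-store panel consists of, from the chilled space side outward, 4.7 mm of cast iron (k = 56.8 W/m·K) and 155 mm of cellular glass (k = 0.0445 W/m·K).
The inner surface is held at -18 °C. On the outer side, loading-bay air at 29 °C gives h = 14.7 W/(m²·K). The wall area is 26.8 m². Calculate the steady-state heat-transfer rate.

Using the resistance-network approach (series):
R_cast iron = L/(kA) = 0.0047/(56.8×26.8) = 3.088×10^-6 K/W
R_cellular glass = L/(kA) = 0.155/(0.0445×26.8) = 0.13 K/W
R_outer film = 1/(h_o·A) = 1/(14.7×26.8) = 0.002538 K/W
R_total = 0.1325 K/W
Q = ΔT / R_total = 47 / 0.1325

Q ≈ 355 W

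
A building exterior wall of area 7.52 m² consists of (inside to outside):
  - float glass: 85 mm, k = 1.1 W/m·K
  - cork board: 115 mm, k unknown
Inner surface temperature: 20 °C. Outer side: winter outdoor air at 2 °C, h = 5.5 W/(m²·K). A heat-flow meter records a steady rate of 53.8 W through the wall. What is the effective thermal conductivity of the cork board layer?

Thermal resistances in series:
R_float glass = L/(kA) = 0.085/(1.1×7.52) = 0.01028 K/W
R_outer film = 1/(h_o·A) = 1/(5.5×7.52) = 0.02418 K/W
Sum of known resistances R_other = 0.03445 K/W
Total R = ΔT/Q = 18/53.8 = 0.3346 K/W
R_cork board = R_total − R_other = 0.3001 K/W
k = L/(R·A) = 0.115/(0.3001×7.52)

k ≈ 0.051 W/(m·K)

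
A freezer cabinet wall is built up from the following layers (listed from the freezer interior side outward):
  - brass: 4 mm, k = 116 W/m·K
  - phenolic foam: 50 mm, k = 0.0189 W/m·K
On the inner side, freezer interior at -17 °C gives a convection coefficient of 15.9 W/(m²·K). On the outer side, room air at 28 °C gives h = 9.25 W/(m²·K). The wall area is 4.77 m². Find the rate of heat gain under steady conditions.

Q ≈ 76.2 W

Using the resistance-network approach (series):
R_inner film = 1/(h_i·A) = 1/(15.9×4.77) = 0.01319 K/W
R_brass = L/(kA) = 0.004/(116×4.77) = 7.229×10^-6 K/W
R_phenolic foam = L/(kA) = 0.05/(0.0189×4.77) = 0.5546 K/W
R_outer film = 1/(h_o·A) = 1/(9.25×4.77) = 0.02266 K/W
R_total = 0.5905 K/W
Q = ΔT / R_total = 45 / 0.5905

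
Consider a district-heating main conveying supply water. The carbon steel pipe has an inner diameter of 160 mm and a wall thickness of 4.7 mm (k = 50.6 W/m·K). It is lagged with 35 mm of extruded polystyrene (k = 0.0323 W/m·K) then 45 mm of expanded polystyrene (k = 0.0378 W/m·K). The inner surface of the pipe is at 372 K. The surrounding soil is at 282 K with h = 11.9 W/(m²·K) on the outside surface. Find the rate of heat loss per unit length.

q′ ≈ 28.8 W/m

Per-layer cylindrical resistances, series-summed:
R_carbon steel pipe wall = ln(84.7/80)/(2π×50.6×1) = 1.796×10^-4 K/W
R_extruded polystyrene = ln(119.7/84.7)/(2π×0.0323×1) = 1.704 K/W
R_expanded polystyrene = ln(164.7/119.7)/(2π×0.0378×1) = 1.344 K/W
R_outer film = 1/(h_o·2πr_oL) = 1/(11.9×2π×0.1647×1) = 0.0812 K/W
R_total = 3.129 K/W
Q = ΔT/R_total = 90/3.129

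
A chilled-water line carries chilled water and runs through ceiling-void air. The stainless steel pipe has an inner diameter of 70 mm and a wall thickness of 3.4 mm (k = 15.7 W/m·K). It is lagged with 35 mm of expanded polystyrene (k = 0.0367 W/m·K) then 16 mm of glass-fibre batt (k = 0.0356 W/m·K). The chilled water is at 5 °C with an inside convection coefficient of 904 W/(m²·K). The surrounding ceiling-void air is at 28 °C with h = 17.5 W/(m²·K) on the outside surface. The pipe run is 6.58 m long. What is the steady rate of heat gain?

Q ≈ 39.8 W

Per-layer cylindrical resistances, series-summed:
R_inner film = 1/(h_i·2πr₁L) = 1/(904×2π×0.035×6.58) = 7.645×10^-4 K/W
R_stainless steel pipe wall = ln(38.4/35)/(2π×15.7×6.58) = 1.428×10^-4 K/W
R_expanded polystyrene = ln(73.4/38.4)/(2π×0.0367×6.58) = 0.427 K/W
R_glass-fibre batt = ln(89.4/73.4)/(2π×0.0356×6.58) = 0.134 K/W
R_outer film = 1/(h_o·2πr_oL) = 1/(17.5×2π×0.0894×6.58) = 0.01546 K/W
R_total = 0.5773 K/W
Q = ΔT/R_total = 23/0.5773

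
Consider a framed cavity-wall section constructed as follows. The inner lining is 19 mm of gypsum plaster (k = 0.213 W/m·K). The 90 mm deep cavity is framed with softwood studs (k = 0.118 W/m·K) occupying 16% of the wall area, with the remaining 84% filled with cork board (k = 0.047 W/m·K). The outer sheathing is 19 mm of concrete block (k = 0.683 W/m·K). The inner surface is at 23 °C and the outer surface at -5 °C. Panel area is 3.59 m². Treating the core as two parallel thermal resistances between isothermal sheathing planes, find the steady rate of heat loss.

Sheathing layers in series; stud and cavity paths in parallel between them.
R_inner = 0.019/(0.213×3.59) = 0.02485 K/W
R_stud  = 0.09/(0.118×0.16×3.59) = 1.328 K/W
R_cav   = 0.09/(0.047×0.84×3.59) = 0.635 K/W
1/R_core = 1/R_stud + 1/R_cav → R_core = 0.4296 K/W
R_outer = 0.019/(0.683×3.59) = 0.007749 K/W
R_total = 0.4622 K/W
Q = ΔT/R_total = 28/0.4622

Q ≈ 60.6 W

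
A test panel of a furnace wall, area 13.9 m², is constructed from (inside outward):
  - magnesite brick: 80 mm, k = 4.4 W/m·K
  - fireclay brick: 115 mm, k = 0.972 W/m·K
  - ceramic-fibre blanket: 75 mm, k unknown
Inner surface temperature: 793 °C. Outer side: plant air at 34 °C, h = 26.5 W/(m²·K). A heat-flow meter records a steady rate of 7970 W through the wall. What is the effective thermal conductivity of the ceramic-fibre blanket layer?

k ≈ 0.0652 W/(m·K)

Using the resistance-network approach (series):
R_magnesite brick = L/(kA) = 0.08/(4.4×13.9) = 0.001308 K/W
R_fireclay brick = L/(kA) = 0.115/(0.972×13.9) = 0.008512 K/W
R_outer film = 1/(h_o·A) = 1/(26.5×13.9) = 0.002715 K/W
Sum of known resistances R_other = 0.01253 K/W
Total R = ΔT/Q = 759/7970 = 0.09523 K/W
R_ceramic-fibre blanket = R_total − R_other = 0.0827 K/W
k = L/(R·A) = 0.075/(0.0827×13.9)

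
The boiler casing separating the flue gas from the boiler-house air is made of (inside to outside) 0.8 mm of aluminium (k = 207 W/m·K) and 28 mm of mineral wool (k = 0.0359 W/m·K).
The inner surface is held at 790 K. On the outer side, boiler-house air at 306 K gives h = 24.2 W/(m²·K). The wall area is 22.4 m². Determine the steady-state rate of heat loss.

Thermal resistances in series:
R_aluminium = L/(kA) = 0.0008/(207×22.4) = 1.725×10^-7 K/W
R_mineral wool = L/(kA) = 0.028/(0.0359×22.4) = 0.03482 K/W
R_outer film = 1/(h_o·A) = 1/(24.2×22.4) = 0.001845 K/W
R_total = 0.03666 K/W
Q = ΔT / R_total = 484 / 0.03666

Q ≈ 13200 W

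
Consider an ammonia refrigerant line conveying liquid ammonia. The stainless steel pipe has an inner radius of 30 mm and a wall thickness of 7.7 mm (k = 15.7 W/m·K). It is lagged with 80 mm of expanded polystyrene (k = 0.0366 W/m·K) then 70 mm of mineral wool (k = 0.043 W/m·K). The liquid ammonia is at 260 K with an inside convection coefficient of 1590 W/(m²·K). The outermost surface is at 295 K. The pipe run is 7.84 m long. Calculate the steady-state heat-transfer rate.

Q ≈ 41.1 W

Radial resistances (cylindrical: R_cond = ln(r_o/r_i)/(2πkL), R_conv = 1/(h·2πrL)):
R_inner film = 1/(h_i·2πr₁L) = 1/(1590×2π×0.03×7.84) = 4.256×10^-4 K/W
R_stainless steel pipe wall = ln(37.7/30)/(2π×15.7×7.84) = 2.954×10^-4 K/W
R_expanded polystyrene = ln(117.7/37.7)/(2π×0.0366×7.84) = 0.6315 K/W
R_mineral wool = ln(187.7/117.7)/(2π×0.043×7.84) = 0.2203 K/W
R_total = 0.8525 K/W
Q = ΔT/R_total = 35/0.8525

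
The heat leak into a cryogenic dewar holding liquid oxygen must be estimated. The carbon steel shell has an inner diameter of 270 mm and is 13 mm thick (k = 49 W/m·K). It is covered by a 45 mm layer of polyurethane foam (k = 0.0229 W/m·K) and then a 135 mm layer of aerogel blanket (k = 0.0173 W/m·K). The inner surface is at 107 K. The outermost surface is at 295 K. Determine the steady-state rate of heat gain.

Each spherical layer contributes R = (1/r_i − 1/r_o)/(4πk):
R_carbon steel shell = (1/0.135 − 1/0.148)/(4π×49) = 0.001057 K/W
R_polyurethane foam = (1/0.148 − 1/0.193)/(4π×0.0229) = 5.475 K/W
R_aerogel blanket = (1/0.193 − 1/0.328)/(4π×0.0173) = 9.809 K/W
R_total = 15.29 K/W
Q = ΔT/R_total = 188/15.29

Q ≈ 12.3 W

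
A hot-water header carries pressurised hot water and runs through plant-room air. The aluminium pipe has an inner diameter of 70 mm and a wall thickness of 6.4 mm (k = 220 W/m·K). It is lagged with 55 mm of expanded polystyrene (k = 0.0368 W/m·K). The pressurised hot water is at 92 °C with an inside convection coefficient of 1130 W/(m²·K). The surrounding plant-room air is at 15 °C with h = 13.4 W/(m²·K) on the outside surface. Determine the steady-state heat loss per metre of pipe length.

Per-layer cylindrical resistances, series-summed:
R_inner film = 1/(h_i·2πr₁L) = 1/(1130×2π×0.035×1) = 0.004024 K/W
R_aluminium pipe wall = ln(41.4/35)/(2π×220×1) = 1.215×10^-4 K/W
R_expanded polystyrene = ln(96.4/41.4)/(2π×0.0368×1) = 3.655 K/W
R_outer film = 1/(h_o·2πr_oL) = 1/(13.4×2π×0.0964×1) = 0.1232 K/W
R_total = 3.783 K/W
Q = ΔT/R_total = 77/3.783

q′ ≈ 20.4 W/m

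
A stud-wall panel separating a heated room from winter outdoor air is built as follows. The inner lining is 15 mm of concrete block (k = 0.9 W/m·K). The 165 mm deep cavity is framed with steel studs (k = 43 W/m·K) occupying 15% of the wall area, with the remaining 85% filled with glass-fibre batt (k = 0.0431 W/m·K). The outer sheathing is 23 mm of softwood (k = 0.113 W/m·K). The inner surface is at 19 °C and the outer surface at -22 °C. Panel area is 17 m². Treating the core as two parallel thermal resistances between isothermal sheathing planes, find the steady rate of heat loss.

Q ≈ 2840 W

Sheathing layers in series; stud and cavity paths in parallel between them.
R_inner = 0.015/(0.9×17) = 9.804×10^-4 K/W
R_stud  = 0.165/(43×0.15×17) = 0.001505 K/W
R_cav   = 0.165/(0.0431×0.85×17) = 0.2649 K/W
1/R_core = 1/R_stud + 1/R_cav → R_core = 0.001496 K/W
R_outer = 0.023/(0.113×17) = 0.01197 K/W
R_total = 0.01445 K/W
Q = ΔT/R_total = 41/0.01445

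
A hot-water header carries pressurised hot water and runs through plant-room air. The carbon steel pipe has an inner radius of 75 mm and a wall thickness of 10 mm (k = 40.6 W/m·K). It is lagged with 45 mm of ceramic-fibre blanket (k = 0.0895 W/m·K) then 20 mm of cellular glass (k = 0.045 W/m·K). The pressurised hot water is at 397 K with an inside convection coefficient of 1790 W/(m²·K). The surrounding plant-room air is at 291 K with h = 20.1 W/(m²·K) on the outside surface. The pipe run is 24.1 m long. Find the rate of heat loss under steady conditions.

Q ≈ 1940 W

Treating each annulus and film as a series resistance:
R_inner film = 1/(h_i·2πr₁L) = 1/(1790×2π×0.075×24.1) = 4.919×10^-5 K/W
R_carbon steel pipe wall = ln(85/75)/(2π×40.6×24.1) = 2.036×10^-5 K/W
R_ceramic-fibre blanket = ln(130/85)/(2π×0.0895×24.1) = 0.03135 K/W
R_cellular glass = ln(150/130)/(2π×0.045×24.1) = 0.021 K/W
R_outer film = 1/(h_o·2πr_oL) = 1/(20.1×2π×0.15×24.1) = 0.00219 K/W
R_total = 0.05461 K/W
Q = ΔT/R_total = 106/0.05461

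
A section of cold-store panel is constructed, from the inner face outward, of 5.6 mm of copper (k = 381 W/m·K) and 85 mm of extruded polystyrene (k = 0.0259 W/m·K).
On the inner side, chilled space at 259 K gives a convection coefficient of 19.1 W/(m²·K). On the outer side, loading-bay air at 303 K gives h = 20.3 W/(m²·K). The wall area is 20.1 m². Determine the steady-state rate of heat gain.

Thermal resistances in series:
R_inner film = 1/(h_i·A) = 1/(19.1×20.1) = 0.002605 K/W
R_copper = L/(kA) = 0.0056/(381×20.1) = 7.313×10^-7 K/W
R_extruded polystyrene = L/(kA) = 0.085/(0.0259×20.1) = 0.1633 K/W
R_outer film = 1/(h_o·A) = 1/(20.3×20.1) = 0.002451 K/W
R_total = 0.1683 K/W
Q = ΔT / R_total = 44 / 0.1683

Q ≈ 261 W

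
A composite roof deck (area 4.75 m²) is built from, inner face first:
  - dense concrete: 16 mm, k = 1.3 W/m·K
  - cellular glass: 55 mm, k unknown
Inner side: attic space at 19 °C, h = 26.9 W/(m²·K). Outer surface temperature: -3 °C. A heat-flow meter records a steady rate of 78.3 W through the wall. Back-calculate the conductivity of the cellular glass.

Treating each layer as a thermal resistance in series:
R_inner film = 1/(h_i·A) = 1/(26.9×4.75) = 0.007826 K/W
R_dense concrete = L/(kA) = 0.016/(1.3×4.75) = 0.002591 K/W
Sum of known resistances R_other = 0.01042 K/W
Total R = ΔT/Q = 22/78.3 = 0.281 K/W
R_cellular glass = R_total − R_other = 0.2706 K/W
k = L/(R·A) = 0.055/(0.2706×4.75)

k ≈ 0.0428 W/(m·K)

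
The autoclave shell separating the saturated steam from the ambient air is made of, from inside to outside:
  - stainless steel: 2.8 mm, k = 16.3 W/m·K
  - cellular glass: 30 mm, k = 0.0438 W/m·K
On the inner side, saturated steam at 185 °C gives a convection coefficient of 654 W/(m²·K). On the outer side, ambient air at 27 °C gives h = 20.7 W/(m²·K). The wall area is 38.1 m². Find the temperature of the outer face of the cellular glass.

Using the resistance-network approach (series):
R_inner film = 1/(h_i·A) = 1/(654×38.1) = 4.013×10^-5 K/W
R_stainless steel = L/(kA) = 0.0028/(16.3×38.1) = 4.509×10^-6 K/W
R_cellular glass = L/(kA) = 0.03/(0.0438×38.1) = 0.01798 K/W
R_outer film = 1/(h_o·A) = 1/(20.7×38.1) = 0.001268 K/W
R_total = 0.01929 K/W;  Q = ΔT/R_total = 158/0.01929 = 8191 W
T_interface = T_inner − Q·ΣR(inner→interface) = 185 − 8190×0.01802

T ≈ 37.4 °C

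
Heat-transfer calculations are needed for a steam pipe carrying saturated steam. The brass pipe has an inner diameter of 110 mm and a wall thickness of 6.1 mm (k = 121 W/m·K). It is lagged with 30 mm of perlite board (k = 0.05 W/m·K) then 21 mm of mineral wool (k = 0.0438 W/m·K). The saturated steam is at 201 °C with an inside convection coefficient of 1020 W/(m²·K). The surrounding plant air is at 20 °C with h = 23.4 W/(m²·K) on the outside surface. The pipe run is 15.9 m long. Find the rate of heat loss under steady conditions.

Q ≈ 1380 W

For a radial system each layer contributes R = ln(r_out/r_in)/(2πkL); films add R = 1/(hA).
R_inner film = 1/(h_i·2πr₁L) = 1/(1020×2π×0.055×15.9) = 1.784×10^-4 K/W
R_brass pipe wall = ln(61.1/55)/(2π×121×15.9) = 8.701×10^-6 K/W
R_perlite board = ln(91.1/61.1)/(2π×0.05×15.9) = 0.07997 K/W
R_mineral wool = ln(112.1/91.1)/(2π×0.0438×15.9) = 0.04741 K/W
R_outer film = 1/(h_o·2πr_oL) = 1/(23.4×2π×0.1121×15.9) = 0.003816 K/W
R_total = 0.1314 K/W
Q = ΔT/R_total = 181/0.1314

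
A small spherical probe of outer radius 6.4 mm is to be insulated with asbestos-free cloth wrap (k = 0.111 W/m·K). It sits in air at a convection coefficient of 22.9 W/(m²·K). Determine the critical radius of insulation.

For a sphere r_cr = 2k/h = 2×0.111/22.9
r_cr = 9.69 mm; since the bare radius (6.4 mm) is below r_cr, adding a thin layer of insulation will *increase* heat loss.

r_cr ≈ 9.69 mm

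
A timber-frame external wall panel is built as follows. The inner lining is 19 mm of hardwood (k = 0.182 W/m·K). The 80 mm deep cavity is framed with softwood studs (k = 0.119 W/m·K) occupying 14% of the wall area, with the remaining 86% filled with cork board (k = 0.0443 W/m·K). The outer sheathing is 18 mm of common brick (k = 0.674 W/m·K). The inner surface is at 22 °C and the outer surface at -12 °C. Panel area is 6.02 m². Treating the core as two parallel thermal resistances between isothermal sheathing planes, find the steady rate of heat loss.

Q ≈ 129 W

Sheathing layers in series; stud and cavity paths in parallel between them.
R_inner = 0.019/(0.182×6.02) = 0.01734 K/W
R_stud  = 0.08/(0.119×0.14×6.02) = 0.7977 K/W
R_cav   = 0.08/(0.0443×0.86×6.02) = 0.3488 K/W
1/R_core = 1/R_stud + 1/R_cav → R_core = 0.2427 K/W
R_outer = 0.018/(0.674×6.02) = 0.004436 K/W
R_total = 0.2645 K/W
Q = ΔT/R_total = 34/0.2645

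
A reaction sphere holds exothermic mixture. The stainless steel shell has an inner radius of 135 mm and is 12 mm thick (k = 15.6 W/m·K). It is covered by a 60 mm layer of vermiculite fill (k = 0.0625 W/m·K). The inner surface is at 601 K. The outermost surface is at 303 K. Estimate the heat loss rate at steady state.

Q ≈ 119 W

Spherical conduction: R = (1/r_in − 1/r_out)/(4πk) per layer; series-sum.
R_stainless steel shell = (1/0.135 − 1/0.147)/(4π×15.6) = 0.003085 K/W
R_vermiculite fill = (1/0.147 − 1/0.207)/(4π×0.0625) = 2.511 K/W
R_total = 2.514 K/W
Q = ΔT/R_total = 298/2.514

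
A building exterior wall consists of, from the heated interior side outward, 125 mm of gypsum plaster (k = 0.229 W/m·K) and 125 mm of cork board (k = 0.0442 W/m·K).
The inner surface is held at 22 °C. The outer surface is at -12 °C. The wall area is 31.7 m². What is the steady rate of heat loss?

Series thermal resistances:
R_gypsum plaster = L/(kA) = 0.125/(0.229×31.7) = 0.01722 K/W
R_cork board = L/(kA) = 0.125/(0.0442×31.7) = 0.08921 K/W
R_total = 0.1064 K/W
Q = ΔT / R_total = 34 / 0.1064

Q ≈ 319 W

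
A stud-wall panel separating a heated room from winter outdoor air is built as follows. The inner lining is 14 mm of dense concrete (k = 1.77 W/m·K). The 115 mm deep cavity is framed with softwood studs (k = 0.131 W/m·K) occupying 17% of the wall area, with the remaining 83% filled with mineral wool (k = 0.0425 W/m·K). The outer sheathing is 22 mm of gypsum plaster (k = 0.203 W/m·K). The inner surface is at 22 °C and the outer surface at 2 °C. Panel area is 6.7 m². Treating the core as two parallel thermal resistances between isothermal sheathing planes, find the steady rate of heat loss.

Q ≈ 63.4 W

Sheathing layers in series; stud and cavity paths in parallel between them.
R_inner = 0.014/(1.77×6.7) = 0.001181 K/W
R_stud  = 0.115/(0.131×0.17×6.7) = 0.7707 K/W
R_cav   = 0.115/(0.0425×0.83×6.7) = 0.4866 K/W
1/R_core = 1/R_stud + 1/R_cav → R_core = 0.2983 K/W
R_outer = 0.022/(0.203×6.7) = 0.01618 K/W
R_total = 0.3156 K/W
Q = ΔT/R_total = 20/0.3156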